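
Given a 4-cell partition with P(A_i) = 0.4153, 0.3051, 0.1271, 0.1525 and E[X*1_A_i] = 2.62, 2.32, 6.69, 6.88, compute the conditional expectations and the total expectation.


For each cell A_i: E[X|A_i] = E[X*1_A_i] / P(A_i)
Step 1: E[X|A_1] = 2.62 / 0.4153 = 6.308693
Step 2: E[X|A_2] = 2.32 / 0.3051 = 7.604064
Step 3: E[X|A_3] = 6.69 / 0.1271 = 52.63572
Step 4: E[X|A_4] = 6.88 / 0.1525 = 45.114754
Verification: E[X] = sum E[X*1_A_i] = 2.62 + 2.32 + 6.69 + 6.88 = 18.51


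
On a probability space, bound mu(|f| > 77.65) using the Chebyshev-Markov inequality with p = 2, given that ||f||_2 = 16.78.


Chebyshev/Markov inequality: mu(|f| > eps) <= (||f||_p / eps)^p
Step 1: ||f||_2 / eps = 16.78 / 77.65 = 0.216098
Step 2: Raise to power p = 2:
  (0.216098)^2 = 0.046698
Step 3: Therefore mu(|f| > 77.65) <= 0.046698


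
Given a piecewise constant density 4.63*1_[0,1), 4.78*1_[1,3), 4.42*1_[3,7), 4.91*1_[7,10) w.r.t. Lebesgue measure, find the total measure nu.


Integrate each piece of the Radon-Nikodym derivative:
Step 1: integral_0^1 4.63 dx = 4.63*(1-0) = 4.63*1 = 4.63
Step 2: integral_1^3 4.78 dx = 4.78*(3-1) = 4.78*2 = 9.56
Step 3: integral_3^7 4.42 dx = 4.42*(7-3) = 4.42*4 = 17.68
Step 4: integral_7^10 4.91 dx = 4.91*(10-7) = 4.91*3 = 14.73
Total: 4.63 + 9.56 + 17.68 + 14.73 = 46.6


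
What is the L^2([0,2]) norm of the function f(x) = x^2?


Step 1: ||f||_2 = (integral_0^2 |x^2|^2 dx)^(1/2)
     = (integral_0^2 x^4 dx)^(1/2)
Step 2: integral_0^2 x^4 dx = [x^5/(5)] from 0 to 2 = 2^5/5
     = 32/5 = 6.4
Step 3: ||f||_2 = (6.4)^(1/2) = 2.529822


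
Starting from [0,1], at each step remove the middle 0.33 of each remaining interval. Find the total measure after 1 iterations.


Step 1: At each step, fraction remaining = 1 - 0.33 = 0.67
Step 2: After 1 steps, measure = (0.67)^1
Step 3: Computing the power step by step:
  After step 1: 0.67
Result = 0.67


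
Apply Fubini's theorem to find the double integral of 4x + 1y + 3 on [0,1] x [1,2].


By Fubini, integrate in x first, then y.
Step 1: Fix y, integrate over x in [0,1]:
  integral(4x + 1y + 3, x=0..1)
  = 4*(1^2 - 0^2)/2 + (1y + 3)*(1 - 0)
  = 2 + (1y + 3)*1
  = 2 + 1y + 3
  = 5 + 1y
Step 2: Integrate over y in [1,2]:
  integral(5 + 1y, y=1..2)
  = 5*1 + 1*(2^2 - 1^2)/2
  = 5 + 1.5
  = 6.5


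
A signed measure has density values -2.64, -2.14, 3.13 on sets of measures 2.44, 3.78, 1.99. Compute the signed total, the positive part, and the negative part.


Step 1: Compute signed measure on each set:
  Set 1: -2.64 * 2.44 = -6.4416
  Set 2: -2.14 * 3.78 = -8.0892
  Set 3: 3.13 * 1.99 = 6.2287
Step 2: Total signed measure = (-6.4416) + (-8.0892) + (6.2287)
     = -8.3021
Step 3: Positive part mu+(X) = sum of positive contributions = 6.2287
Step 4: Negative part mu-(X) = |sum of negative contributions| = 14.5308


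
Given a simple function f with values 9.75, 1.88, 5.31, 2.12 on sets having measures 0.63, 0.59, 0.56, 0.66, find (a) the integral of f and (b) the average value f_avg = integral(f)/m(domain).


Step 1: Integral = sum(value_i * measure_i)
= 9.75*0.63 + 1.88*0.59 + 5.31*0.56 + 2.12*0.66
= 6.1425 + 1.1092 + 2.9736 + 1.3992
= 11.6245
Step 2: Total measure of domain = 0.63 + 0.59 + 0.56 + 0.66 = 2.44
Step 3: Average value = 11.6245 / 2.44 = 4.764139


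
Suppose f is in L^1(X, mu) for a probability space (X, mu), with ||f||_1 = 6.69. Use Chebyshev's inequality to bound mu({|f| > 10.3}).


Chebyshev/Markov inequality: mu(|f| > eps) <= (||f||_p / eps)^p
Step 1: ||f||_1 / eps = 6.69 / 10.3 = 0.649515
Step 2: Raise to power p = 1:
  (0.649515)^1 = 0.649515
Step 3: Therefore mu(|f| > 10.3) <= 0.649515


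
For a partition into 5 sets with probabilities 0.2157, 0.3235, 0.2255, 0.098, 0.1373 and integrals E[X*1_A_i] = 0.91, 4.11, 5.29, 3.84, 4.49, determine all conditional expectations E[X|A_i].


For each cell A_i: E[X|A_i] = E[X*1_A_i] / P(A_i)
Step 1: E[X|A_1] = 0.91 / 0.2157 = 4.218822
Step 2: E[X|A_2] = 4.11 / 0.3235 = 12.704791
Step 3: E[X|A_3] = 5.29 / 0.2255 = 23.45898
Step 4: E[X|A_4] = 3.84 / 0.098 = 39.183673
Step 5: E[X|A_5] = 4.49 / 0.1373 = 32.702112
Verification: E[X] = sum E[X*1_A_i] = 0.91 + 4.11 + 5.29 + 3.84 + 4.49 = 18.64


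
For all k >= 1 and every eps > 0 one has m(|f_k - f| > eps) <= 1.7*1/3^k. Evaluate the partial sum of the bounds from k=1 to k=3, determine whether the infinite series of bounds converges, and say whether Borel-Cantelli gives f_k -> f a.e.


Step 1: List the terms 1.7*1/3^k for k = 1 to 3:
  k=1: 0.566667
  k=2: 0.188889
  k=3: 0.062963
Step 2: Partial sum = 0.566667 + 0.188889 + 0.062963
     = 0.818519
Step 3: The full series sum_(k>=1) 1.7*1/3^k converges (geometric series with ratio 1/3 < 1; a constant multiple of a convergent series converges).
Step 4: Fix eps > 0. Since sum_k m(|f_k - f| > eps) < infinity, the Borel-Cantelli lemma gives
        m(limsup_k {|f_k - f| > eps}) = 0, i.e. for a.e. x, |f_k(x) - f(x)| <= eps for all large k.
        Applying this with eps = 1/j for j = 1, 2, ... and intersecting the countably many full-measure sets,
        for a.e. x we get limsup_k |f_k(x) - f(x)| <= 1/j for every j, hence f_k -> f almost everywhere.
Conclusion: series converges; Borel-Cantelli yields f_k -> f a.e.


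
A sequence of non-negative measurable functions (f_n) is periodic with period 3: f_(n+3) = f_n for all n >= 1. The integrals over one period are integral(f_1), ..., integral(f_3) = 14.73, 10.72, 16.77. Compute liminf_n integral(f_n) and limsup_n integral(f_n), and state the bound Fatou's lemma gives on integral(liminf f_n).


The sequence (integral(f_n)) is periodic with period 3, repeating the values 14.73, 10.72, 16.77 indefinitely.
Step 1: For a periodic sequence, every tail (a_m, a_(m+1), ...) contains all 3 period values infinitely often.
Step 2: Hence inf of every tail = min of the period values = min(14.73, 10.72, 16.77) = 10.72.
        liminf_n integral(f_n) = sup over m of (inf of tail from m) = 10.72.
Step 3: Similarly sup of every tail = max of the period values = 16.77.
        limsup_n integral(f_n) = 16.77.
Step 4: Fatou's lemma: integral(liminf_n f_n) <= liminf_n integral(f_n) = 10.72.
        So the integral of the pointwise liminf is at most 10.72.


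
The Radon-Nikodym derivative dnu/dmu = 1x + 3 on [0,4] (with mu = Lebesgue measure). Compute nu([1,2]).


nu(A) = integral_A (dnu/dmu) dmu = integral_1^2 (1x + 3) dx
Step 1: Antiderivative F(x) = (1/2)x^2 + 3x
Step 2: F(2) = (1/2)*2^2 + 3*2 = 2 + 6 = 8
Step 3: F(1) = (1/2)*1^2 + 3*1 = 0.5 + 3 = 3.5
Step 4: nu([1,2]) = F(2) - F(1) = 8 - 3.5 = 4.5


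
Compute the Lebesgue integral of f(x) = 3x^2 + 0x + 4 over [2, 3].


The Lebesgue integral of a Riemann-integrable function agrees with the Riemann integral.
Antiderivative F(x) = (3/3)x^3 + (0/2)x^2 + 4x
F(3) = (3/3)*3^3 + (0/2)*3^2 + 4*3
     = (3/3)*27 + (0/2)*9 + 4*3
     = 27 + 0.0 + 12
     = 39
F(2) = 16
Integral = F(3) - F(2) = 39 - 16 = 23


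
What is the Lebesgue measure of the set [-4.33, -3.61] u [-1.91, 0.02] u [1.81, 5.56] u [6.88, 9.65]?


For pairwise disjoint intervals, m(union) = sum of lengths.
= (-3.61 - -4.33) + (0.02 - -1.91) + (5.56 - 1.81) + (9.65 - 6.88)
= 0.72 + 1.93 + 3.75 + 2.77
= 9.17


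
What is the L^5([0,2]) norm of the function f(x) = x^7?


Step 1: ||f||_5 = (integral_0^2 |x^7|^5 dx)^(1/5)
     = (integral_0^2 x^35 dx)^(1/5)
Step 2: integral_0^2 x^35 dx = [x^36/(36)] from 0 to 2 = 2^36/36
     = 68719476736/36 = 1.908874e+09
Step 3: ||f||_5 = (1.908874e+09)^(1/5) = 71.805129


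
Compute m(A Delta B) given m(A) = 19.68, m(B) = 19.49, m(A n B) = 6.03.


m(A Delta B) = m(A) + m(B) - 2*m(A n B)
= 19.68 + 19.49 - 2*6.03
= 19.68 + 19.49 - 12.06
= 27.11


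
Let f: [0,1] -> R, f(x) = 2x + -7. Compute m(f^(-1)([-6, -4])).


f^(-1)([-6, -4]) = {x : -6 <= 2x + -7 <= -4}
Solving: (-6 - -7)/2 <= x <= (-4 - -7)/2
= [0.5, 1.5]
Intersecting with [0,1]: [0.5, 1]
Measure = 1 - 0.5 = 0.5


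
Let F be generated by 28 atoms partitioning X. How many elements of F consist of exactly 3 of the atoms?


Each element of F is a union of some subset of the 28 atoms.
Elements that are unions of exactly 3 atoms correspond to 3-element subsets of the 28 atoms.
Count = C(28, 3) = 28! / (3! * 25!) = 3276.


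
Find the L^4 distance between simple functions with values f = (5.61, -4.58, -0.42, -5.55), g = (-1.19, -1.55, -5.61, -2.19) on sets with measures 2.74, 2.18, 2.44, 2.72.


Step 1: Compute differences f_i - g_i:
  5.61 - -1.19 = 6.8
  -4.58 - -1.55 = -3.03
  -0.42 - -5.61 = 5.19
  -5.55 - -2.19 = -3.36
Step 2: Compute |diff|^4 * measure for each set:
  |6.8|^4 * 2.74 = 2138.1376 * 2.74 = 5858.497024
  |-3.03|^4 * 2.18 = 84.288925 * 2.18 = 183.749856
  |5.19|^4 * 2.44 = 725.553483 * 2.44 = 1770.350499
  |-3.36|^4 * 2.72 = 127.455068 * 2.72 = 346.677785
Step 3: Sum = 8159.275165
Step 4: ||f-g||_4 = (8159.275165)^(1/4) = 9.504142


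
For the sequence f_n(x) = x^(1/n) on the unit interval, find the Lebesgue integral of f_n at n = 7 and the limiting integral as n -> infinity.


At n = 7: f_7(x) = x^(1/7).
Step 1: integral(x^(1/7), 0, 1) = [x^(1/7+1) / (1/7+1)] from 0 to 1
     = 1 / (1/7 + 1) = 1 / ((7+1)/7) = 7/(7+1)
     = 7/8 = 0.875
Step 2: As n -> infinity, f_n(x) = x^(1/n) -> 1 for x in (0,1], and f_n is increasing in n.
By MCT, lim_n integral(f_n) = integral(lim_n f_n) = integral(1, 0, 1) = 1.
Step 3: Verify convergence: 7/8 = 0.875 -> 1


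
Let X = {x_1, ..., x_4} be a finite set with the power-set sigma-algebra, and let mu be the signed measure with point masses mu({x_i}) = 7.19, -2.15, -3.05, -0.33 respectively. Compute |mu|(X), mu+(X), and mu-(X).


Step 1: Every measurable set is a union of atoms (the cells / points), so a Hahn decomposition is
  obtained by grouping atoms by sign: P = union of atoms with mu > 0, N = union of the remaining atoms.
  Atoms in P (indices): 1;  atoms in N (indices): 2, 3, 4
  Positive values: 7.19
  Negative values: -2.15, -3.05, -0.33
Step 2: mu+(X) = mu(P) = sum of positive atom values = 7.19
Step 3: mu-(X) = -mu(N) = sum of |negative atom values| = 5.53
Step 4: |mu|(X) = mu+(X) + mu-(X) = 7.19 + 5.53 = 12.72


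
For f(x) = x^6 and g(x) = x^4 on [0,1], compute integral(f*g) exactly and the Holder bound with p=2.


Step 1: Exact integral of f*g = integral(x^10, 0, 1) = 1/11
     = 0.090909
Step 2: Holder bound with p=2, q=2:
  ||f||_p = (integral x^12 dx)^(1/2) = (1/13)^(1/2) = 0.27735
  ||g||_q = (integral x^8 dx)^(1/2) = (1/9)^(1/2) = 0.333333
Step 3: Holder bound = ||f||_p * ||g||_q = 0.27735 * 0.333333 = 0.09245
Verification: 0.090909 <= 0.09245 (Holder holds)


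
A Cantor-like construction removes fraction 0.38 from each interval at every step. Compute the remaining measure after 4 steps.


Step 1: At each step, fraction remaining = 1 - 0.38 = 0.62
Step 2: After 4 steps, measure = (0.62)^4
Step 3: Computing the power step by step:
  After step 1: 0.62
  After step 2: 0.3844
  After step 3: 0.238328
  After step 4: 0.147763
Result = 0.147763


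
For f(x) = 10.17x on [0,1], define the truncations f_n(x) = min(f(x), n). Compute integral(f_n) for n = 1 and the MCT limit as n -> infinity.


f(x) = 10.17x on [0,1]; f_n(x) = min(10.17x, n). At n = 1:
Step 1: f(x) reaches 1 at x = 1/10.17 = 0.098328
Step 2: integral(f_1) = integral(10.17x, 0, 0.098328) + integral(1, 0.098328, 1)
       = 10.17*0.098328^2/2 + 1*(1 - 0.098328)
       = 0.049164 + 0.901672
       = 0.950836
Step 3: As n -> infinity, f_n increases to f, so by MCT integral(f_n) -> integral(f) = 10.17/2 = 5.085.
Convergence: integral(f_1) = 0.950836 -> 5.085 as n -> infinity


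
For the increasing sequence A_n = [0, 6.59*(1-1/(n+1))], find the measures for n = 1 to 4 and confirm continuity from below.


By continuity of measure from below: if A_n increases to A, then m(A_n) -> m(A).
Here A = [0, 6.59], so m(A) = 6.59
Step 1: a_1 = 6.59*(1 - 1/2) = 3.295, m(A_1) = 3.295
Step 2: a_2 = 6.59*(1 - 1/3) = 4.3933, m(A_2) = 4.3933
Step 3: a_3 = 6.59*(1 - 1/4) = 4.9425, m(A_3) = 4.9425
Step 4: a_4 = 6.59*(1 - 1/5) = 5.272, m(A_4) = 5.272
Limit: m(A_n) -> m([0,6.59]) = 6.59


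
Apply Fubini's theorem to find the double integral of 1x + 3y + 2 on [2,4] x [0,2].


By Fubini, integrate in x first, then y.
Step 1: Fix y, integrate over x in [2,4]:
  integral(1x + 3y + 2, x=2..4)
  = 1*(4^2 - 2^2)/2 + (3y + 2)*(4 - 2)
  = 6 + (3y + 2)*2
  = 6 + 6y + 4
  = 10 + 6y
Step 2: Integrate over y in [0,2]:
  integral(10 + 6y, y=0..2)
  = 10*2 + 6*(2^2 - 0^2)/2
  = 20 + 12
  = 32


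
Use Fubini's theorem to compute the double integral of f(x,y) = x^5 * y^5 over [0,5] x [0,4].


By Fubini's theorem, the double integral factors as a product of single integrals:
Step 1: integral_0^5 x^5 dx = [x^6/6] from 0 to 5
     = 5^6/6 = 2604.166667
Step 2: integral_0^4 y^5 dy = [y^6/6] from 0 to 4
     = 4^6/6 = 682.666667
Step 3: Double integral = 2604.166667 * 682.666667 = 1.777778e+06


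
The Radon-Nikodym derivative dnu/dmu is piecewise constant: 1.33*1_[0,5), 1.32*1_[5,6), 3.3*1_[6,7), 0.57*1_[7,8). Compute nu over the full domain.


Integrate each piece of the Radon-Nikodym derivative:
Step 1: integral_0^5 1.33 dx = 1.33*(5-0) = 1.33*5 = 6.65
Step 2: integral_5^6 1.32 dx = 1.32*(6-5) = 1.32*1 = 1.32
Step 3: integral_6^7 3.3 dx = 3.3*(7-6) = 3.3*1 = 3.3
Step 4: integral_7^8 0.57 dx = 0.57*(8-7) = 0.57*1 = 0.57
Total: 6.65 + 1.32 + 3.3 + 0.57 = 11.84


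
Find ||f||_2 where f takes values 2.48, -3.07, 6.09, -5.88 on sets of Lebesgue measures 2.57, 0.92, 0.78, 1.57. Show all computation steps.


Step 1: Compute |f_i|^2 for each value:
  |2.48|^2 = 6.1504
  |-3.07|^2 = 9.4249
  |6.09|^2 = 37.0881
  |-5.88|^2 = 34.5744
Step 2: Multiply by measures and sum:
  6.1504 * 2.57 = 15.806528
  9.4249 * 0.92 = 8.670908
  37.0881 * 0.78 = 28.928718
  34.5744 * 1.57 = 54.281808
Sum = 15.806528 + 8.670908 + 28.928718 + 54.281808 = 107.687962
Step 3: Take the p-th root:
||f||_2 = (107.687962)^(1/2) = 10.377281


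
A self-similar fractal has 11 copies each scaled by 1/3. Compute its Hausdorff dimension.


For a self-similar set with N copies scaled by 1/r:
dim_H = log(N)/log(r) = log(11)/log(3)
= 2.397895/1.098612
= 2.182658


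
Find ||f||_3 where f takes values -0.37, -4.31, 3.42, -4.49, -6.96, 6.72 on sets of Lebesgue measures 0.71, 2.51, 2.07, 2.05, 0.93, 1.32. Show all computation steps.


Step 1: Compute |f_i|^3 for each value:
  |-0.37|^3 = 0.050653
  |-4.31|^3 = 80.062991
  |3.42|^3 = 40.001688
  |-4.49|^3 = 90.518849
  |-6.96|^3 = 337.153536
  |6.72|^3 = 303.464448
Step 2: Multiply by measures and sum:
  0.050653 * 0.71 = 0.035964
  80.062991 * 2.51 = 200.958107
  40.001688 * 2.07 = 82.803494
  90.518849 * 2.05 = 185.56364
  337.153536 * 0.93 = 313.552788
  303.464448 * 1.32 = 400.573071
Sum = 0.035964 + 200.958107 + 82.803494 + 185.56364 + 313.552788 + 400.573071 = 1183.487065
Step 3: Take the p-th root:
||f||_3 = (1183.487065)^(1/3) = 10.577617


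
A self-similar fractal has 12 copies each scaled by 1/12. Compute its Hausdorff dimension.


For a self-similar set with N copies scaled by 1/r:
dim_H = log(N)/log(r) = log(12)/log(12)
= 2.484907/2.484907
= 1


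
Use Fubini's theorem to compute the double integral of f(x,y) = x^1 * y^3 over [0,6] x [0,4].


By Fubini's theorem, the double integral factors as a product of single integrals:
Step 1: integral_0^6 x^1 dx = [x^2/2] from 0 to 6
     = 6^2/2 = 18
Step 2: integral_0^4 y^3 dy = [y^4/4] from 0 to 4
     = 4^4/4 = 64
Step 3: Double integral = 18 * 64 = 1152


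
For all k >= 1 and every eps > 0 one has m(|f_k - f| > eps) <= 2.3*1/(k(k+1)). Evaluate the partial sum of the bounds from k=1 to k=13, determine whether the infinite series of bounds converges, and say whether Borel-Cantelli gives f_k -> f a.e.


Step 1: List the terms 2.3*1/(k(k+1)) for k = 1 to 13:
  k=1: 1.15
  k=2: 0.383333
  k=3: 0.191667
  k=4: 0.115
  k=5: 0.076667
  k=6: 0.054762
  k=7: 0.041071
  k=8: 0.031944
  k=9: 0.025556
  k=10: 0.020909
  k=11: 0.017424
  k=12: 0.014744
  k=13: 0.012637
Step 2: Partial sum = 1.15 + 0.383333 + 0.191667 + 0.115 + 0.076667 + 0.054762 + 0.041071 + 0.031944 + 0.025556 + 0.020909 + 0.017424 + 0.014744 + 0.012637
     = 2.135714
Step 3: The full series sum_(k>=1) 2.3*1/(k(k+1)) converges (telescoping series sum 1/(k(k+1)) = 1; a constant multiple of a convergent series converges).
Step 4: Fix eps > 0. Since sum_k m(|f_k - f| > eps) < infinity, the Borel-Cantelli lemma gives
        m(limsup_k {|f_k - f| > eps}) = 0, i.e. for a.e. x, |f_k(x) - f(x)| <= eps for all large k.
        Applying this with eps = 1/j for j = 1, 2, ... and intersecting the countably many full-measure sets,
        for a.e. x we get limsup_k |f_k(x) - f(x)| <= 1/j for every j, hence f_k -> f almost everywhere.
Conclusion: series converges; Borel-Cantelli yields f_k -> f a.e.


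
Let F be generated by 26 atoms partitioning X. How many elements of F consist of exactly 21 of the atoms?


Each element of F is a union of some subset of the 26 atoms.
Elements that are unions of exactly 21 atoms correspond to 21-element subsets of the 26 atoms.
Count = C(26, 21) = 26! / (21! * 5!) = 65780.


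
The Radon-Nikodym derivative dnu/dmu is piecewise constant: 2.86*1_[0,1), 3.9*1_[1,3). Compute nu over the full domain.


Integrate each piece of the Radon-Nikodym derivative:
Step 1: integral_0^1 2.86 dx = 2.86*(1-0) = 2.86*1 = 2.86
Step 2: integral_1^3 3.9 dx = 3.9*(3-1) = 3.9*2 = 7.8
Total: 2.86 + 7.8 = 10.66


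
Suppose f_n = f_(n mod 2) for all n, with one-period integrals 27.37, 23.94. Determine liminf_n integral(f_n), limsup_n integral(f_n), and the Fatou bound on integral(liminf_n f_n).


The sequence (integral(f_n)) is periodic with period 2, repeating the values 27.37, 23.94 indefinitely.
Step 1: For a periodic sequence, every tail (a_m, a_(m+1), ...) contains all 2 period values infinitely often.
Step 2: Hence inf of every tail = min of the period values = min(27.37, 23.94) = 23.94.
        liminf_n integral(f_n) = sup over m of (inf of tail from m) = 23.94.
Step 3: Similarly sup of every tail = max of the period values = 27.37.
        limsup_n integral(f_n) = 27.37.
Step 4: Fatou's lemma: integral(liminf_n f_n) <= liminf_n integral(f_n) = 23.94.
        So the integral of the pointwise liminf is at most 23.94.


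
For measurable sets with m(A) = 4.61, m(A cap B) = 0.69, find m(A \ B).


m(A \ B) = m(A) - m(A n B)
= 4.61 - 0.69
= 3.92


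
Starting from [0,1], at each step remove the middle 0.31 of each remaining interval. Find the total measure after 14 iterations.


Step 1: At each step, fraction remaining = 1 - 0.31 = 0.69
Step 2: After 14 steps, measure = (0.69)^14
Result = 0.005545


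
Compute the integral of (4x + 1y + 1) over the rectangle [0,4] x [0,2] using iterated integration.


By Fubini, integrate in x first, then y.
Step 1: Fix y, integrate over x in [0,4]:
  integral(4x + 1y + 1, x=0..4)
  = 4*(4^2 - 0^2)/2 + (1y + 1)*(4 - 0)
  = 32 + (1y + 1)*4
  = 32 + 4y + 4
  = 36 + 4y
Step 2: Integrate over y in [0,2]:
  integral(36 + 4y, y=0..2)
  = 36*2 + 4*(2^2 - 0^2)/2
  = 72 + 8
  = 80


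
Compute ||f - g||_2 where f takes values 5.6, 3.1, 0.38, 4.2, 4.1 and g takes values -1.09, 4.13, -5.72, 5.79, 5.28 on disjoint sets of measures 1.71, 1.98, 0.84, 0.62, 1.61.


Step 1: Compute differences f_i - g_i:
  5.6 - -1.09 = 6.69
  3.1 - 4.13 = -1.03
  0.38 - -5.72 = 6.1
  4.2 - 5.79 = -1.59
  4.1 - 5.28 = -1.18
Step 2: Compute |diff|^2 * measure for each set:
  |6.69|^2 * 1.71 = 44.7561 * 1.71 = 76.532931
  |-1.03|^2 * 1.98 = 1.0609 * 1.98 = 2.100582
  |6.1|^2 * 0.84 = 37.21 * 0.84 = 31.2564
  |-1.59|^2 * 0.62 = 2.5281 * 0.62 = 1.567422
  |-1.18|^2 * 1.61 = 1.3924 * 1.61 = 2.241764
Step 3: Sum = 113.699099
Step 4: ||f-g||_2 = (113.699099)^(1/2) = 10.662978


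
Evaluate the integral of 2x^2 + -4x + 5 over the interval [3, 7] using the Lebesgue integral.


The Lebesgue integral of a Riemann-integrable function agrees with the Riemann integral.
Antiderivative F(x) = (2/3)x^3 + (-4/2)x^2 + 5x
F(7) = (2/3)*7^3 + (-4/2)*7^2 + 5*7
     = (2/3)*343 + (-4/2)*49 + 5*7
     = 228.666667 + -98 + 35
     = 165.666667
F(3) = 15
Integral = F(7) - F(3) = 165.666667 - 15 = 150.666667


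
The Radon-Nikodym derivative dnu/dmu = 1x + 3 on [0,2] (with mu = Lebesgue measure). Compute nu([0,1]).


nu(A) = integral_A (dnu/dmu) dmu = integral_0^1 (1x + 3) dx
Step 1: Antiderivative F(x) = (1/2)x^2 + 3x
Step 2: F(1) = (1/2)*1^2 + 3*1 = 0.5 + 3 = 3.5
Step 3: F(0) = (1/2)*0^2 + 3*0 = 0.0 + 0 = 0.0
Step 4: nu([0,1]) = F(1) - F(0) = 3.5 - 0.0 = 3.5


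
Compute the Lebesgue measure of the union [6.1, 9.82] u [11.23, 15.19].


For pairwise disjoint intervals, m(union) = sum of lengths.
= (9.82 - 6.1) + (15.19 - 11.23)
= 3.72 + 3.96
= 7.68


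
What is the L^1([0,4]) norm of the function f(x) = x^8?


Step 1: ||f||_1 = (integral_0^4 |x^8|^1 dx)^(1/1)
     = (integral_0^4 x^8 dx)^(1/1)
Step 2: integral_0^4 x^8 dx = [x^9/(9)] from 0 to 4 = 4^9/9
     = 262144/9 = 29127.111111
Step 3: ||f||_1 = (29127.111111)^(1/1) = 29127.111111


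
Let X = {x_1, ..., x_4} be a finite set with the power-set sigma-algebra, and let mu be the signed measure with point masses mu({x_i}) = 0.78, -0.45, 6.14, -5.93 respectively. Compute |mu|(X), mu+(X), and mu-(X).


Step 1: Every measurable set is a union of atoms (the cells / points), so a Hahn decomposition is
  obtained by grouping atoms by sign: P = union of atoms with mu > 0, N = union of the remaining atoms.
  Atoms in P (indices): 1, 3;  atoms in N (indices): 2, 4
  Positive values: 0.78, 6.14
  Negative values: -0.45, -5.93
Step 2: mu+(X) = mu(P) = sum of positive atom values = 6.92
Step 3: mu-(X) = -mu(N) = sum of |negative atom values| = 6.38
Step 4: |mu|(X) = mu+(X) + mu-(X) = 6.92 + 6.38 = 13.3


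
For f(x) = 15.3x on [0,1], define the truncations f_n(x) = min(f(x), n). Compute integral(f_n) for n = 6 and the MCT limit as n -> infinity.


f(x) = 15.3x on [0,1]; f_n(x) = min(15.3x, n). At n = 6:
Step 1: f(x) reaches 6 at x = 6/15.3 = 0.392157
Step 2: integral(f_6) = integral(15.3x, 0, 0.392157) + integral(6, 0.392157, 1)
       = 15.3*0.392157^2/2 + 6*(1 - 0.392157)
       = 1.176471 + 3.647059
       = 4.823529
Step 3: As n -> infinity, f_n increases to f, so by MCT integral(f_n) -> integral(f) = 15.3/2 = 7.65.
Convergence: integral(f_6) = 4.823529 -> 7.65 as n -> infinity


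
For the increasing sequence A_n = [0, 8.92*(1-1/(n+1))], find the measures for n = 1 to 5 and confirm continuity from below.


By continuity of measure from below: if A_n increases to A, then m(A_n) -> m(A).
Here A = [0, 8.92], so m(A) = 8.92
Step 1: a_1 = 8.92*(1 - 1/2) = 4.46, m(A_1) = 4.46
Step 2: a_2 = 8.92*(1 - 1/3) = 5.9467, m(A_2) = 5.9467
Step 3: a_3 = 8.92*(1 - 1/4) = 6.69, m(A_3) = 6.69
Step 4: a_4 = 8.92*(1 - 1/5) = 7.136, m(A_4) = 7.136
Step 5: a_5 = 8.92*(1 - 1/6) = 7.4333, m(A_5) = 7.4333
Limit: m(A_n) -> m([0,8.92]) = 8.92


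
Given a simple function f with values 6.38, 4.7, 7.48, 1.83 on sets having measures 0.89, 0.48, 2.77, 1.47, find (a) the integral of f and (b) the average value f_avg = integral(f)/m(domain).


Step 1: Integral = sum(value_i * measure_i)
= 6.38*0.89 + 4.7*0.48 + 7.48*2.77 + 1.83*1.47
= 5.6782 + 2.256 + 20.7196 + 2.6901
= 31.3439
Step 2: Total measure of domain = 0.89 + 0.48 + 2.77 + 1.47 = 5.61
Step 3: Average value = 31.3439 / 5.61 = 5.587148


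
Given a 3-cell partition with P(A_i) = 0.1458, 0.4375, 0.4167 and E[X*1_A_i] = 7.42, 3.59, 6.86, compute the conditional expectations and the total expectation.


For each cell A_i: E[X|A_i] = E[X*1_A_i] / P(A_i)
Step 1: E[X|A_1] = 7.42 / 0.1458 = 50.891632
Step 2: E[X|A_2] = 3.59 / 0.4375 = 8.205714
Step 3: E[X|A_3] = 6.86 / 0.4167 = 16.462683
Verification: E[X] = sum E[X*1_A_i] = 7.42 + 3.59 + 6.86 = 17.87


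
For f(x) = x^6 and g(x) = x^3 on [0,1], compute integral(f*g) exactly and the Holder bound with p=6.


Step 1: Exact integral of f*g = integral(x^9, 0, 1) = 1/10
     = 0.1
Step 2: Holder bound with p=6, q=1.2:
  ||f||_p = (integral x^36 dx)^(1/6) = (1/37)^(1/6) = 0.547814
  ||g||_q = (integral x^3.6 dx)^(1/1.2) = (1/4.6)^(1/1.2) = 0.280351
Step 3: Holder bound = ||f||_p * ||g||_q = 0.547814 * 0.280351 = 0.15358
Verification: 0.1 <= 0.15358 (Holder holds)


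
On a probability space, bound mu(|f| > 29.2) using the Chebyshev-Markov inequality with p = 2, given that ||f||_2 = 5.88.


Chebyshev/Markov inequality: mu(|f| > eps) <= (||f||_p / eps)^p
Step 1: ||f||_2 / eps = 5.88 / 29.2 = 0.20137
Step 2: Raise to power p = 2:
  (0.20137)^2 = 0.04055
Step 3: Therefore mu(|f| > 29.2) <= 0.04055


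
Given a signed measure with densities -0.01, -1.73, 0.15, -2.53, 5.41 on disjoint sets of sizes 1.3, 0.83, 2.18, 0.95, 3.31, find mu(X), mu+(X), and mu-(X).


Step 1: Compute signed measure on each set:
  Set 1: -0.01 * 1.3 = -0.013
  Set 2: -1.73 * 0.83 = -1.4359
  Set 3: 0.15 * 2.18 = 0.327
  Set 4: -2.53 * 0.95 = -2.4035
  Set 5: 5.41 * 3.31 = 17.9071
Step 2: Total signed measure = (-0.013) + (-1.4359) + (0.327) + (-2.4035) + (17.9071)
     = 14.3817
Step 3: Positive part mu+(X) = sum of positive contributions = 18.2341
Step 4: Negative part mu-(X) = |sum of negative contributions| = 3.8524


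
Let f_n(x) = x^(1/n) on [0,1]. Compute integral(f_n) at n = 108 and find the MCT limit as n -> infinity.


At n = 108: f_108(x) = x^(1/108).
Step 1: integral(x^(1/108), 0, 1) = [x^(1/108+1) / (1/108+1)] from 0 to 1
     = 1 / (1/108 + 1) = 1 / ((108+1)/108) = 108/(108+1)
     = 108/109 = 0.990826
Step 2: As n -> infinity, f_n(x) = x^(1/n) -> 1 for x in (0,1], and f_n is increasing in n.
By MCT, lim_n integral(f_n) = integral(lim_n f_n) = integral(1, 0, 1) = 1.
Step 3: Verify convergence: 108/109 = 0.990826 -> 1


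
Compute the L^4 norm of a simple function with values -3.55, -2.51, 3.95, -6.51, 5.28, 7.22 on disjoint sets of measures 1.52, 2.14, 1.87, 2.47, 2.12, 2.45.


Step 1: Compute |f_i|^4 for each value:
  |-3.55|^4 = 158.823006
  |-2.51|^4 = 39.69126
  |3.95|^4 = 243.438006
  |-6.51|^4 = 1796.072876
  |5.28|^4 = 777.205187
  |7.22|^4 = 2717.370087
Step 2: Multiply by measures and sum:
  158.823006 * 1.52 = 241.410969
  39.69126 * 2.14 = 84.939296
  243.438006 * 1.87 = 455.229072
  1796.072876 * 2.47 = 4436.300004
  777.205187 * 2.12 = 1647.674996
  2717.370087 * 2.45 = 6657.556712
Sum = 241.410969 + 84.939296 + 455.229072 + 4436.300004 + 1647.674996 + 6657.556712 = 13523.111049
Step 3: Take the p-th root:
||f||_4 = (13523.111049)^(1/4) = 10.783734


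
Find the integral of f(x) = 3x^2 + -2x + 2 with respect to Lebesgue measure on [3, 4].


The Lebesgue integral of a Riemann-integrable function agrees with the Riemann integral.
Antiderivative F(x) = (3/3)x^3 + (-2/2)x^2 + 2x
F(4) = (3/3)*4^3 + (-2/2)*4^2 + 2*4
     = (3/3)*64 + (-2/2)*16 + 2*4
     = 64 + -16 + 8
     = 56
F(3) = 24
Integral = F(4) - F(3) = 56 - 24 = 32


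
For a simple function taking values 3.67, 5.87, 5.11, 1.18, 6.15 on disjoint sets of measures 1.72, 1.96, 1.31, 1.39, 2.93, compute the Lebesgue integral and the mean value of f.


Step 1: Integral = sum(value_i * measure_i)
= 3.67*1.72 + 5.87*1.96 + 5.11*1.31 + 1.18*1.39 + 6.15*2.93
= 6.3124 + 11.5052 + 6.6941 + 1.6402 + 18.0195
= 44.1714
Step 2: Total measure of domain = 1.72 + 1.96 + 1.31 + 1.39 + 2.93 = 9.31
Step 3: Average value = 44.1714 / 9.31 = 4.744511


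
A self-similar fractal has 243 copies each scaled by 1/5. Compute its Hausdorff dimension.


For a self-similar set with N copies scaled by 1/r:
dim_H = log(N)/log(r) = log(243)/log(5)
= 5.493061/1.609438
= 3.413031


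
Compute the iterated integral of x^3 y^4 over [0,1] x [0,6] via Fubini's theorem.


By Fubini's theorem, the double integral factors as a product of single integrals:
Step 1: integral_0^1 x^3 dx = [x^4/4] from 0 to 1
     = 1^4/4 = 0.25
Step 2: integral_0^6 y^4 dy = [y^5/5] from 0 to 6
     = 6^5/5 = 1555.2
Step 3: Double integral = 0.25 * 1555.2 = 388.8


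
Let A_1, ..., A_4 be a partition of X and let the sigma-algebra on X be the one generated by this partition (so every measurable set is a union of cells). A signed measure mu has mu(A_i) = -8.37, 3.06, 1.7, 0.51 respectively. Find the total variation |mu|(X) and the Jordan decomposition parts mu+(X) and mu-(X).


Step 1: Every measurable set is a union of atoms (the cells / points), so a Hahn decomposition is
  obtained by grouping atoms by sign: P = union of atoms with mu > 0, N = union of the remaining atoms.
  Atoms in P (indices): 2, 3, 4;  atoms in N (indices): 1
  Positive values: 3.06, 1.7, 0.51
  Negative values: -8.37
Step 2: mu+(X) = mu(P) = sum of positive atom values = 5.27
Step 3: mu-(X) = -mu(N) = sum of |negative atom values| = 8.37
Step 4: |mu|(X) = mu+(X) + mu-(X) = 5.27 + 8.37 = 13.64


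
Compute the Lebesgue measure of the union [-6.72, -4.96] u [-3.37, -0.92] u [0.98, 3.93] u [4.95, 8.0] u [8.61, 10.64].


For pairwise disjoint intervals, m(union) = sum of lengths.
= (-4.96 - -6.72) + (-0.92 - -3.37) + (3.93 - 0.98) + (8.0 - 4.95) + (10.64 - 8.61)
= 1.76 + 2.45 + 2.95 + 3.05 + 2.03
= 12.24


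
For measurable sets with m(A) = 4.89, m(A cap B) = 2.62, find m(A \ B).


m(A \ B) = m(A) - m(A n B)
= 4.89 - 2.62
= 2.27


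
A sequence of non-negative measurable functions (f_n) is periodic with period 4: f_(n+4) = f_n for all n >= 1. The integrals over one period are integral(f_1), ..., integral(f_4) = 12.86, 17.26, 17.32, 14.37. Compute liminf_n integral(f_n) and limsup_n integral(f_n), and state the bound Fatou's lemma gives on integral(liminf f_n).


The sequence (integral(f_n)) is periodic with period 4, repeating the values 12.86, 17.26, 17.32, 14.37 indefinitely.
Step 1: For a periodic sequence, every tail (a_m, a_(m+1), ...) contains all 4 period values infinitely often.
Step 2: Hence inf of every tail = min of the period values = min(12.86, 17.26, 17.32, 14.37) = 12.86.
        liminf_n integral(f_n) = sup over m of (inf of tail from m) = 12.86.
Step 3: Similarly sup of every tail = max of the period values = 17.32.
        limsup_n integral(f_n) = 17.32.
Step 4: Fatou's lemma: integral(liminf_n f_n) <= liminf_n integral(f_n) = 12.86.
        So the integral of the pointwise liminf is at most 12.86.


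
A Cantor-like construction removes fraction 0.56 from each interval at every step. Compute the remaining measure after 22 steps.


Step 1: At each step, fraction remaining = 1 - 0.56 = 0.44
Step 2: After 22 steps, measure = (0.44)^22
Result = 1.432052e-08


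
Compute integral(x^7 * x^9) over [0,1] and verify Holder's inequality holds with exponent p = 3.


Step 1: Exact integral of f*g = integral(x^16, 0, 1) = 1/17
     = 0.058824
Step 2: Holder bound with p=3, q=1.5:
  ||f||_p = (integral x^21 dx)^(1/3) = (1/22)^(1/3) = 0.356883
  ||g||_q = (integral x^13.5 dx)^(1/1.5) = (1/14.5)^(1/1.5) = 0.168172
Step 3: Holder bound = ||f||_p * ||g||_q = 0.356883 * 0.168172 = 0.060018
Verification: 0.058824 <= 0.060018 (Holder holds)


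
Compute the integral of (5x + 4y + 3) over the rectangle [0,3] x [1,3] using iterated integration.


By Fubini, integrate in x first, then y.
Step 1: Fix y, integrate over x in [0,3]:
  integral(5x + 4y + 3, x=0..3)
  = 5*(3^2 - 0^2)/2 + (4y + 3)*(3 - 0)
  = 22.5 + (4y + 3)*3
  = 22.5 + 12y + 9
  = 31.5 + 12y
Step 2: Integrate over y in [1,3]:
  integral(31.5 + 12y, y=1..3)
  = 31.5*2 + 12*(3^2 - 1^2)/2
  = 63 + 48
  = 111


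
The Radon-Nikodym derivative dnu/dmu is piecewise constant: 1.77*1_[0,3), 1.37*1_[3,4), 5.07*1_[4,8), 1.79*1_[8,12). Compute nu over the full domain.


Integrate each piece of the Radon-Nikodym derivative:
Step 1: integral_0^3 1.77 dx = 1.77*(3-0) = 1.77*3 = 5.31
Step 2: integral_3^4 1.37 dx = 1.37*(4-3) = 1.37*1 = 1.37
Step 3: integral_4^8 5.07 dx = 5.07*(8-4) = 5.07*4 = 20.28
Step 4: integral_8^12 1.79 dx = 1.79*(12-8) = 1.79*4 = 7.16
Total: 5.31 + 1.37 + 20.28 + 7.16 = 34.12


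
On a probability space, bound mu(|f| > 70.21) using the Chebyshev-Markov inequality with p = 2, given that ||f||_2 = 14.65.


Chebyshev/Markov inequality: mu(|f| > eps) <= (||f||_p / eps)^p
Step 1: ||f||_2 / eps = 14.65 / 70.21 = 0.20866
Step 2: Raise to power p = 2:
  (0.20866)^2 = 0.043539
Step 3: Therefore mu(|f| > 70.21) <= 0.043539


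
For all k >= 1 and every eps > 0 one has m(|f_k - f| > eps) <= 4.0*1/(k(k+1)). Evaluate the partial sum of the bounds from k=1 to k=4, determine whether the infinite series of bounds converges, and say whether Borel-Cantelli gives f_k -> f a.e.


Step 1: List the terms 4.0*1/(k(k+1)) for k = 1 to 4:
  k=1: 2
  k=2: 0.666667
  k=3: 0.333333
  k=4: 0.2
Step 2: Partial sum = 2 + 0.666667 + 0.333333 + 0.2
     = 3.2
Step 3: The full series sum_(k>=1) 4.0*1/(k(k+1)) converges (telescoping series sum 1/(k(k+1)) = 1; a constant multiple of a convergent series converges).
Step 4: Fix eps > 0. Since sum_k m(|f_k - f| > eps) < infinity, the Borel-Cantelli lemma gives
        m(limsup_k {|f_k - f| > eps}) = 0, i.e. for a.e. x, |f_k(x) - f(x)| <= eps for all large k.
        Applying this with eps = 1/j for j = 1, 2, ... and intersecting the countably many full-measure sets,
        for a.e. x we get limsup_k |f_k(x) - f(x)| <= 1/j for every j, hence f_k -> f almost everywhere.
Conclusion: series converges; Borel-Cantelli yields f_k -> f a.e.


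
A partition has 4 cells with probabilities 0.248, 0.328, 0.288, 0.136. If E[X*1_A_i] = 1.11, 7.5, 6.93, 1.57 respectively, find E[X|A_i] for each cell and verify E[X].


For each cell A_i: E[X|A_i] = E[X*1_A_i] / P(A_i)
Step 1: E[X|A_1] = 1.11 / 0.248 = 4.475806
Step 2: E[X|A_2] = 7.5 / 0.328 = 22.865854
Step 3: E[X|A_3] = 6.93 / 0.288 = 24.0625
Step 4: E[X|A_4] = 1.57 / 0.136 = 11.544118
Verification: E[X] = sum E[X*1_A_i] = 1.11 + 7.5 + 6.93 + 1.57 = 17.11


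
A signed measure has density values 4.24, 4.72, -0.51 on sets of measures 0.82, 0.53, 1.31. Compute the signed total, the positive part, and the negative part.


Step 1: Compute signed measure on each set:
  Set 1: 4.24 * 0.82 = 3.4768
  Set 2: 4.72 * 0.53 = 2.5016
  Set 3: -0.51 * 1.31 = -0.6681
Step 2: Total signed measure = (3.4768) + (2.5016) + (-0.6681)
     = 5.3103
Step 3: Positive part mu+(X) = sum of positive contributions = 5.9784
Step 4: Negative part mu-(X) = |sum of negative contributions| = 0.6681


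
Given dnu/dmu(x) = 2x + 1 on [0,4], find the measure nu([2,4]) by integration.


nu(A) = integral_A (dnu/dmu) dmu = integral_2^4 (2x + 1) dx
Step 1: Antiderivative F(x) = (2/2)x^2 + 1x
Step 2: F(4) = (2/2)*4^2 + 1*4 = 16 + 4 = 20
Step 3: F(2) = (2/2)*2^2 + 1*2 = 4 + 2 = 6
Step 4: nu([2,4]) = F(4) - F(2) = 20 - 6 = 14


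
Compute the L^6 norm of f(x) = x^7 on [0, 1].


Step 1: ||f||_6 = (integral_0^1 |x^7|^6 dx)^(1/6)
     = (integral_0^1 x^42 dx)^(1/6)
Step 2: integral_0^1 x^42 dx = [x^43/(43)] from 0 to 1 = 1^43/43
     = 1/43 = 0.023256
Step 3: ||f||_6 = (0.023256)^(1/6) = 0.534263


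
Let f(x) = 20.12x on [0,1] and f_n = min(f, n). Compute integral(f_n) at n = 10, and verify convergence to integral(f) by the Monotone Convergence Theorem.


f(x) = 20.12x on [0,1]; f_n(x) = min(20.12x, n). At n = 10:
Step 1: f(x) reaches 10 at x = 10/20.12 = 0.497018
Step 2: integral(f_10) = integral(20.12x, 0, 0.497018) + integral(10, 0.497018, 1)
       = 20.12*0.497018^2/2 + 10*(1 - 0.497018)
       = 2.485089 + 5.029821
       = 7.514911
Step 3: As n -> infinity, f_n increases to f, so by MCT integral(f_n) -> integral(f) = 20.12/2 = 10.06.
Convergence: integral(f_10) = 7.514911 -> 10.06 as n -> infinity


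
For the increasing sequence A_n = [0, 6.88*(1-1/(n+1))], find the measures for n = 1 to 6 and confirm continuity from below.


By continuity of measure from below: if A_n increases to A, then m(A_n) -> m(A).
Here A = [0, 6.88], so m(A) = 6.88
Step 1: a_1 = 6.88*(1 - 1/2) = 3.44, m(A_1) = 3.44
Step 2: a_2 = 6.88*(1 - 1/3) = 4.5867, m(A_2) = 4.5867
Step 3: a_3 = 6.88*(1 - 1/4) = 5.16, m(A_3) = 5.16
Step 4: a_4 = 6.88*(1 - 1/5) = 5.504, m(A_4) = 5.504
Step 5: a_5 = 6.88*(1 - 1/6) = 5.7333, m(A_5) = 5.7333
Step 6: a_6 = 6.88*(1 - 1/7) = 5.8971, m(A_6) = 5.8971
Limit: m(A_n) -> m([0,6.88]) = 6.88


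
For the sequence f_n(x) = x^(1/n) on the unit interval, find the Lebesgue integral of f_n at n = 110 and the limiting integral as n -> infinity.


At n = 110: f_110(x) = x^(1/110).
Step 1: integral(x^(1/110), 0, 1) = [x^(1/110+1) / (1/110+1)] from 0 to 1
     = 1 / (1/110 + 1) = 1 / ((110+1)/110) = 110/(110+1)
     = 110/111 = 0.990991
Step 2: As n -> infinity, f_n(x) = x^(1/n) -> 1 for x in (0,1], and f_n is increasing in n.
By MCT, lim_n integral(f_n) = integral(lim_n f_n) = integral(1, 0, 1) = 1.
Step 3: Verify convergence: 110/111 = 0.990991 -> 1


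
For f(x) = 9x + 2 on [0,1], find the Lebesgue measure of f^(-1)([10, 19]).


f^(-1)([10, 19]) = {x : 10 <= 9x + 2 <= 19}
Solving: (10 - 2)/9 <= x <= (19 - 2)/9
= [0.888889, 1.888889]
Intersecting with [0,1]: [0.888889, 1]
Measure = 1 - 0.888889 = 0.111111


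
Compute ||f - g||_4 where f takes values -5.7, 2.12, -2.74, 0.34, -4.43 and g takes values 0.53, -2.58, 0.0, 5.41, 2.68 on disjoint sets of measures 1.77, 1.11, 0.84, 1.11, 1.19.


Step 1: Compute differences f_i - g_i:
  -5.7 - 0.53 = -6.23
  2.12 - -2.58 = 4.7
  -2.74 - 0.0 = -2.74
  0.34 - 5.41 = -5.07
  -4.43 - 2.68 = -7.11
Step 2: Compute |diff|^4 * measure for each set:
  |-6.23|^4 * 1.77 = 1506.441206 * 1.77 = 2666.400935
  |4.7|^4 * 1.11 = 487.9681 * 1.11 = 541.644591
  |-2.74|^4 * 0.84 = 56.364058 * 0.84 = 47.345809
  |-5.07|^4 * 1.11 = 660.741884 * 1.11 = 733.423491
  |-7.11|^4 * 1.19 = 2555.514814 * 1.19 = 3041.062629
Step 3: Sum = 7029.877455
Step 4: ||f-g||_4 = (7029.877455)^(1/4) = 9.156657


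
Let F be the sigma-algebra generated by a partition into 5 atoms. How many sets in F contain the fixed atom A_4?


Each element of F is a union of some subset S of the 5 atoms.
The element contains A_4 iff A_4 is in S.
So we count subsets S of {A_1,...,A_5} with A_4 in S: choose freely among the other 4 atoms.
Count = 2^(5-1) = 2^4 = 16.


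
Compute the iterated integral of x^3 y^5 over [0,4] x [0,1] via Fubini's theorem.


By Fubini's theorem, the double integral factors as a product of single integrals:
Step 1: integral_0^4 x^3 dx = [x^4/4] from 0 to 4
     = 4^4/4 = 64
Step 2: integral_0^1 y^5 dy = [y^6/6] from 0 to 1
     = 1^6/6 = 0.166667
Step 3: Double integral = 64 * 0.166667 = 10.666667


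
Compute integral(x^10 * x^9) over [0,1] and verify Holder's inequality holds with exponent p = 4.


Step 1: Exact integral of f*g = integral(x^19, 0, 1) = 1/20
     = 0.05
Step 2: Holder bound with p=4, q=1.333333:
  ||f||_p = (integral x^40 dx)^(1/4) = (1/41)^(1/4) = 0.395188
  ||g||_q = (integral x^12 dx)^(1/1.333333) = (1/13)^(1/1.333333) = 0.146064
Step 3: Holder bound = ||f||_p * ||g||_q = 0.395188 * 0.146064 = 0.057723
Verification: 0.05 <= 0.057723 (Holder holds)


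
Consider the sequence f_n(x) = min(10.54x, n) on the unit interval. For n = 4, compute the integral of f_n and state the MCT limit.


f(x) = 10.54x on [0,1]; f_n(x) = min(10.54x, n). At n = 4:
Step 1: f(x) reaches 4 at x = 4/10.54 = 0.379507
Step 2: integral(f_4) = integral(10.54x, 0, 0.379507) + integral(4, 0.379507, 1)
       = 10.54*0.379507^2/2 + 4*(1 - 0.379507)
       = 0.759013 + 2.481973
       = 3.240987
Step 3: As n -> infinity, f_n increases to f, so by MCT integral(f_n) -> integral(f) = 10.54/2 = 5.27.
Convergence: integral(f_4) = 3.240987 -> 5.27 as n -> infinity


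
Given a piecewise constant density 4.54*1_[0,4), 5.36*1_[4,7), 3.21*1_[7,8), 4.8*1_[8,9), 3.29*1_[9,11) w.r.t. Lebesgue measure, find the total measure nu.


Integrate each piece of the Radon-Nikodym derivative:
Step 1: integral_0^4 4.54 dx = 4.54*(4-0) = 4.54*4 = 18.16
Step 2: integral_4^7 5.36 dx = 5.36*(7-4) = 5.36*3 = 16.08
Step 3: integral_7^8 3.21 dx = 3.21*(8-7) = 3.21*1 = 3.21
Step 4: integral_8^9 4.8 dx = 4.8*(9-8) = 4.8*1 = 4.8
Step 5: integral_9^11 3.29 dx = 3.29*(11-9) = 3.29*2 = 6.58
Total: 18.16 + 16.08 + 3.21 + 4.8 + 6.58 = 48.83


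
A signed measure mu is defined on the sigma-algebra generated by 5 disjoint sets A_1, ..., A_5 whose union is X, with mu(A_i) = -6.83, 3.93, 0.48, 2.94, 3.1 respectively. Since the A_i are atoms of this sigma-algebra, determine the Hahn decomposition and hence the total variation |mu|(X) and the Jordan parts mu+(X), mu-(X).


Step 1: Every measurable set is a union of atoms (the cells / points), so a Hahn decomposition is
  obtained by grouping atoms by sign: P = union of atoms with mu > 0, N = union of the remaining atoms.
  Atoms in P (indices): 2, 3, 4, 5;  atoms in N (indices): 1
  Positive values: 3.93, 0.48, 2.94, 3.1
  Negative values: -6.83
Step 2: mu+(X) = mu(P) = sum of positive atom values = 10.45
Step 3: mu-(X) = -mu(N) = sum of |negative atom values| = 6.83
Step 4: |mu|(X) = mu+(X) + mu-(X) = 10.45 + 6.83 = 17.28
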